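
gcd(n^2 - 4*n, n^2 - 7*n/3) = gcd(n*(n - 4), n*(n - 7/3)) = n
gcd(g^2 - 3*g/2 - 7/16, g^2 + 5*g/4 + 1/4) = g + 1/4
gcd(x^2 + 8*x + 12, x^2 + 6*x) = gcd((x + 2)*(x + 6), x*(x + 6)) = x + 6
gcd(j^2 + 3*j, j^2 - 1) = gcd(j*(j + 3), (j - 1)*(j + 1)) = 1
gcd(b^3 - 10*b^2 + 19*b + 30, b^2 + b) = b + 1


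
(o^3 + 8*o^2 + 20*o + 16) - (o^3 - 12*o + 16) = 8*o^2 + 32*o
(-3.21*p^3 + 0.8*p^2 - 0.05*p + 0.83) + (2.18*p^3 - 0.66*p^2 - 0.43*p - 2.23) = -1.03*p^3 + 0.14*p^2 - 0.48*p - 1.4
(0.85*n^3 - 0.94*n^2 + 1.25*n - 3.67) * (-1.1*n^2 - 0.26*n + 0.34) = -0.935*n^5 + 0.813*n^4 - 0.8416*n^3 + 3.3924*n^2 + 1.3792*n - 1.2478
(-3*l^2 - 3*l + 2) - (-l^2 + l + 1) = -2*l^2 - 4*l + 1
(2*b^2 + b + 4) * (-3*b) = -6*b^3 - 3*b^2 - 12*b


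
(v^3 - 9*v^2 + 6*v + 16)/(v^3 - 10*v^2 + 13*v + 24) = (v - 2)/(v - 3)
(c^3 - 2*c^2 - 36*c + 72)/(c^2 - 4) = (c^2 - 36)/(c + 2)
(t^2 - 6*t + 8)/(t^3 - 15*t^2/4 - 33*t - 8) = 4*(-t^2 + 6*t - 8)/(-4*t^3 + 15*t^2 + 132*t + 32)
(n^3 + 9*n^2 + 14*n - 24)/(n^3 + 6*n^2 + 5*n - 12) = (n + 6)/(n + 3)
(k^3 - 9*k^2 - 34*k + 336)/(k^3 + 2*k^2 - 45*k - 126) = (k - 8)/(k + 3)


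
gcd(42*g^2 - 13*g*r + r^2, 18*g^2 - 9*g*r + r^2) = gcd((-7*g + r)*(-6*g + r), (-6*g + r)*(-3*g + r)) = -6*g + r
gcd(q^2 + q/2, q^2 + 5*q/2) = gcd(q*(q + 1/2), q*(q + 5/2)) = q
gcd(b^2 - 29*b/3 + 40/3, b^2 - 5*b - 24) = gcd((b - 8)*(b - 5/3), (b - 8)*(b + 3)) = b - 8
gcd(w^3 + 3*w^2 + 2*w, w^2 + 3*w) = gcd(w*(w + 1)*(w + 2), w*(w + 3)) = w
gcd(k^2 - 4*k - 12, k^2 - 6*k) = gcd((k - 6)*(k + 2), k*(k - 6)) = k - 6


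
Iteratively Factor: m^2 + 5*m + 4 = (m + 4)*(m + 1)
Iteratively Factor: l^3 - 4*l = (l)*(l^2 - 4) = l*(l + 2)*(l - 2)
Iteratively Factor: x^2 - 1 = (x + 1)*(x - 1)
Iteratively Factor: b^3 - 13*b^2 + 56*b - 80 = (b - 4)*(b^2 - 9*b + 20) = (b - 5)*(b - 4)*(b - 4)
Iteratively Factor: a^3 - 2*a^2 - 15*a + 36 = (a - 3)*(a^2 + a - 12) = (a - 3)^2*(a + 4)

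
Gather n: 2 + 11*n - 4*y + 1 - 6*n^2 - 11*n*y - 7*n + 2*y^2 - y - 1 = -6*n^2 + n*(4 - 11*y) + 2*y^2 - 5*y + 2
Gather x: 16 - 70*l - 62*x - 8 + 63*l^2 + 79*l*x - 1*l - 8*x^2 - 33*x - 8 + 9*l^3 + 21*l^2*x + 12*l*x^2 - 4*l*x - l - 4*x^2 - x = 9*l^3 + 63*l^2 - 72*l + x^2*(12*l - 12) + x*(21*l^2 + 75*l - 96)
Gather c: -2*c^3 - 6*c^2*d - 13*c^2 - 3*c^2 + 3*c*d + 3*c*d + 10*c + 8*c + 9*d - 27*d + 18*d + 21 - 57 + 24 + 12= -2*c^3 + c^2*(-6*d - 16) + c*(6*d + 18)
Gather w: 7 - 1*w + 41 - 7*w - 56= -8*w - 8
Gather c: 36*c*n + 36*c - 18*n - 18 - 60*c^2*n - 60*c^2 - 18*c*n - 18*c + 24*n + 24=c^2*(-60*n - 60) + c*(18*n + 18) + 6*n + 6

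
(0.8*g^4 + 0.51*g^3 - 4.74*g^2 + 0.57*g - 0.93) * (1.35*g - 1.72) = 1.08*g^5 - 0.6875*g^4 - 7.2762*g^3 + 8.9223*g^2 - 2.2359*g + 1.5996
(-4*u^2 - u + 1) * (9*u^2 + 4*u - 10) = -36*u^4 - 25*u^3 + 45*u^2 + 14*u - 10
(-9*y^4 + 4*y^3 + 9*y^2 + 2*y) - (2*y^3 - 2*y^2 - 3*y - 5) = -9*y^4 + 2*y^3 + 11*y^2 + 5*y + 5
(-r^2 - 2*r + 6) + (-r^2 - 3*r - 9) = -2*r^2 - 5*r - 3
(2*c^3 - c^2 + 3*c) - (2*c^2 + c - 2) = 2*c^3 - 3*c^2 + 2*c + 2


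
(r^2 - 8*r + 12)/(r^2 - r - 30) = (r - 2)/(r + 5)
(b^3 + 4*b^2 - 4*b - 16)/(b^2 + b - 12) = (b^2 - 4)/(b - 3)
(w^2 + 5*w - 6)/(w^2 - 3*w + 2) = (w + 6)/(w - 2)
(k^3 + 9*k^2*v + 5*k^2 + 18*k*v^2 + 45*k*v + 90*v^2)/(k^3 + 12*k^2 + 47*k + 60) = (k^2 + 9*k*v + 18*v^2)/(k^2 + 7*k + 12)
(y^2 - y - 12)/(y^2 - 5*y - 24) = (y - 4)/(y - 8)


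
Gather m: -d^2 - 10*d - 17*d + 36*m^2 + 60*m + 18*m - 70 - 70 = -d^2 - 27*d + 36*m^2 + 78*m - 140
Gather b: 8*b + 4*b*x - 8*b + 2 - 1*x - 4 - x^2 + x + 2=4*b*x - x^2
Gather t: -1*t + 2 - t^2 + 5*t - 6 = -t^2 + 4*t - 4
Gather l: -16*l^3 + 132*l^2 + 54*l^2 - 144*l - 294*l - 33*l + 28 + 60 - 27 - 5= -16*l^3 + 186*l^2 - 471*l + 56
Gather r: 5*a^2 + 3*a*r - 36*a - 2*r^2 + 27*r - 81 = 5*a^2 - 36*a - 2*r^2 + r*(3*a + 27) - 81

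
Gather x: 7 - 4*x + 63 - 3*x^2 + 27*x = -3*x^2 + 23*x + 70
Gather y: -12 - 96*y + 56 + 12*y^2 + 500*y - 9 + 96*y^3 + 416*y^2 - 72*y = 96*y^3 + 428*y^2 + 332*y + 35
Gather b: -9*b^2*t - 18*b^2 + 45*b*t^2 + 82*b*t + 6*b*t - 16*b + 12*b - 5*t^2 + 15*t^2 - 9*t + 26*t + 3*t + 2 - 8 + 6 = b^2*(-9*t - 18) + b*(45*t^2 + 88*t - 4) + 10*t^2 + 20*t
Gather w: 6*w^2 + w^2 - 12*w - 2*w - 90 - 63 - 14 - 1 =7*w^2 - 14*w - 168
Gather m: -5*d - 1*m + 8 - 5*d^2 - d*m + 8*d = -5*d^2 + 3*d + m*(-d - 1) + 8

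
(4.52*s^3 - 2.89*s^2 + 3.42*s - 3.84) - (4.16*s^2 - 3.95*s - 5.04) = 4.52*s^3 - 7.05*s^2 + 7.37*s + 1.2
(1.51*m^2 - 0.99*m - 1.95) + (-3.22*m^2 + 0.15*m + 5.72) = -1.71*m^2 - 0.84*m + 3.77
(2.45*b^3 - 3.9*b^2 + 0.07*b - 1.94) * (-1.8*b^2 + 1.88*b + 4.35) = -4.41*b^5 + 11.626*b^4 + 3.1995*b^3 - 13.3414*b^2 - 3.3427*b - 8.439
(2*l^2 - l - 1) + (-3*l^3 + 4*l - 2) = -3*l^3 + 2*l^2 + 3*l - 3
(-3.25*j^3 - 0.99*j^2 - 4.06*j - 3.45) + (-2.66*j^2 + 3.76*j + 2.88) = -3.25*j^3 - 3.65*j^2 - 0.3*j - 0.57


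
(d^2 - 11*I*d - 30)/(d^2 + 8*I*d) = (d^2 - 11*I*d - 30)/(d*(d + 8*I))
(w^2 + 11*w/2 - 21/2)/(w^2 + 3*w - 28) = (w - 3/2)/(w - 4)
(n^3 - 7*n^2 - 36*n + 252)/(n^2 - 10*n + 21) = (n^2 - 36)/(n - 3)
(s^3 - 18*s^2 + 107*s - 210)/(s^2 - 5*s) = s - 13 + 42/s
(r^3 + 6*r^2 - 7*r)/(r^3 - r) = (r + 7)/(r + 1)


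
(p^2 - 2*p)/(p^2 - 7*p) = (p - 2)/(p - 7)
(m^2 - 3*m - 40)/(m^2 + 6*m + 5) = (m - 8)/(m + 1)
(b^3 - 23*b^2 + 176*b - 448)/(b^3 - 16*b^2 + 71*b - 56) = (b - 8)/(b - 1)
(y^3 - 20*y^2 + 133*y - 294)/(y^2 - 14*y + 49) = y - 6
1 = 1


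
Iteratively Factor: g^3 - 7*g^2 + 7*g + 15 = (g + 1)*(g^2 - 8*g + 15) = (g - 3)*(g + 1)*(g - 5)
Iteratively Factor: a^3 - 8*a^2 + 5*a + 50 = (a - 5)*(a^2 - 3*a - 10) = (a - 5)*(a + 2)*(a - 5)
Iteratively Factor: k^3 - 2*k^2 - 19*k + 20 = (k + 4)*(k^2 - 6*k + 5) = (k - 1)*(k + 4)*(k - 5)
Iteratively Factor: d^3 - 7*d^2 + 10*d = (d - 5)*(d^2 - 2*d) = (d - 5)*(d - 2)*(d)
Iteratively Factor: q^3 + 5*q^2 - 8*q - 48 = (q - 3)*(q^2 + 8*q + 16) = (q - 3)*(q + 4)*(q + 4)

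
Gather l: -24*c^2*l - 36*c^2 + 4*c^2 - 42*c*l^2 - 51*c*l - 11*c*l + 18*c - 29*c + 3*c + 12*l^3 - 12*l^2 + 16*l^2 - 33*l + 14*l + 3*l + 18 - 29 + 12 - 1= -32*c^2 - 8*c + 12*l^3 + l^2*(4 - 42*c) + l*(-24*c^2 - 62*c - 16)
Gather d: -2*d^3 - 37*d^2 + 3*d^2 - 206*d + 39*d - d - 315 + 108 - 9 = -2*d^3 - 34*d^2 - 168*d - 216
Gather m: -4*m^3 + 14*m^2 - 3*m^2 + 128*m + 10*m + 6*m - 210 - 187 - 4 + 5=-4*m^3 + 11*m^2 + 144*m - 396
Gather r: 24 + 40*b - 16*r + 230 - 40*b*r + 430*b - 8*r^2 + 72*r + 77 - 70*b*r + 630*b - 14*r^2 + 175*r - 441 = 1100*b - 22*r^2 + r*(231 - 110*b) - 110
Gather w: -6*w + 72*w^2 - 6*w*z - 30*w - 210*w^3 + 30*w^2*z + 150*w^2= -210*w^3 + w^2*(30*z + 222) + w*(-6*z - 36)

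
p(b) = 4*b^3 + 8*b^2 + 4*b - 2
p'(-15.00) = 2464.00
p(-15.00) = -11762.00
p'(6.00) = 532.00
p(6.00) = 1174.00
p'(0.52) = 15.56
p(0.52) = 2.81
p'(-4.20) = 148.48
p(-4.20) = -174.03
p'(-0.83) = -1.01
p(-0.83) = -2.10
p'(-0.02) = 3.68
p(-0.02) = -2.08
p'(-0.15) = 1.87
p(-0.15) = -2.43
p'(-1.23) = 2.47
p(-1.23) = -2.26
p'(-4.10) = 140.12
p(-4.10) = -159.60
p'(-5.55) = 284.83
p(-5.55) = -461.60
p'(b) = 12*b^2 + 16*b + 4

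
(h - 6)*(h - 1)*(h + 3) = h^3 - 4*h^2 - 15*h + 18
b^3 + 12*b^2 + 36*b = b*(b + 6)^2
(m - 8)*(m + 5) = m^2 - 3*m - 40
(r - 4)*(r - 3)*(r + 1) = r^3 - 6*r^2 + 5*r + 12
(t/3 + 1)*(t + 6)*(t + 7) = t^3/3 + 16*t^2/3 + 27*t + 42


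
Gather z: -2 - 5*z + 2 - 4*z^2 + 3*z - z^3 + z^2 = -z^3 - 3*z^2 - 2*z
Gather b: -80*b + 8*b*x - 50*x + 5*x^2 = b*(8*x - 80) + 5*x^2 - 50*x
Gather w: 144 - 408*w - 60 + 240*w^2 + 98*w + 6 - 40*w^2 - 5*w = 200*w^2 - 315*w + 90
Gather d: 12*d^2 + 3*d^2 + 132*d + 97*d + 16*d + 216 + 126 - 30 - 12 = 15*d^2 + 245*d + 300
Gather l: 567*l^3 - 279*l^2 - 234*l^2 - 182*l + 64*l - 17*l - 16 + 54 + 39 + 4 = 567*l^3 - 513*l^2 - 135*l + 81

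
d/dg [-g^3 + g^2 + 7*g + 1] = -3*g^2 + 2*g + 7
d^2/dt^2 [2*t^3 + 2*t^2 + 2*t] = 12*t + 4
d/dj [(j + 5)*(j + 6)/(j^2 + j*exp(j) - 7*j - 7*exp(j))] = (-(j + 5)*(j + 6)*(j*exp(j) + 2*j - 6*exp(j) - 7) + (2*j + 11)*(j^2 + j*exp(j) - 7*j - 7*exp(j)))/(j^2 + j*exp(j) - 7*j - 7*exp(j))^2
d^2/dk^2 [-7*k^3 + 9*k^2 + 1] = 18 - 42*k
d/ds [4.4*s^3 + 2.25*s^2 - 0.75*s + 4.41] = 13.2*s^2 + 4.5*s - 0.75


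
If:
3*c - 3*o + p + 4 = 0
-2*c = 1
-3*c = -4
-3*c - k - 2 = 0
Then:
No Solution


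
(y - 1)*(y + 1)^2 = y^3 + y^2 - y - 1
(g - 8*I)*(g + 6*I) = g^2 - 2*I*g + 48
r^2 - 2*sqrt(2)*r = r*(r - 2*sqrt(2))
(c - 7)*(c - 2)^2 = c^3 - 11*c^2 + 32*c - 28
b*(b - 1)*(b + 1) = b^3 - b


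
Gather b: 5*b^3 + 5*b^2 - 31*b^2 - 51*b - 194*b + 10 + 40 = 5*b^3 - 26*b^2 - 245*b + 50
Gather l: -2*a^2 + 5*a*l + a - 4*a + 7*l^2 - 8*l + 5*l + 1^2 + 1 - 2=-2*a^2 - 3*a + 7*l^2 + l*(5*a - 3)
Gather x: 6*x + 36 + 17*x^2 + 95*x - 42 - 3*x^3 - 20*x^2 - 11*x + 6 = -3*x^3 - 3*x^2 + 90*x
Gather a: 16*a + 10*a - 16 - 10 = 26*a - 26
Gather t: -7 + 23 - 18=-2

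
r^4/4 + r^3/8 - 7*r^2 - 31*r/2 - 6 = (r/4 + 1/2)*(r - 6)*(r + 1/2)*(r + 4)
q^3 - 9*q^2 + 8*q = q*(q - 8)*(q - 1)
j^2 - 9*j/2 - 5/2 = (j - 5)*(j + 1/2)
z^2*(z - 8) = z^3 - 8*z^2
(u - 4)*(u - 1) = u^2 - 5*u + 4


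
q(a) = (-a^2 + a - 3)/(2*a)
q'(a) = (1 - 2*a)/(2*a) - (-a^2 + a - 3)/(2*a^2)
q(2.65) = -1.39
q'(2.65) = -0.29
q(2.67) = -1.40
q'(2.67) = -0.29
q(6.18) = -2.83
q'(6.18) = -0.46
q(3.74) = -1.77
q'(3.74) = -0.39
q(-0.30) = 5.65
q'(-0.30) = 16.17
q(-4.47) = 3.07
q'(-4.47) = -0.42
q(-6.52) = 3.99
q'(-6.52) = -0.46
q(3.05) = -1.52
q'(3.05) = -0.34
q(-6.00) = 3.75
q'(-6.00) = -0.46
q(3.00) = -1.50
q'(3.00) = -0.33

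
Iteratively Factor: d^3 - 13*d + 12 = (d - 1)*(d^2 + d - 12) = (d - 1)*(d + 4)*(d - 3)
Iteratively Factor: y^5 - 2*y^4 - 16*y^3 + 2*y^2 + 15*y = (y - 5)*(y^4 + 3*y^3 - y^2 - 3*y) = (y - 5)*(y + 1)*(y^3 + 2*y^2 - 3*y) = (y - 5)*(y + 1)*(y + 3)*(y^2 - y) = (y - 5)*(y - 1)*(y + 1)*(y + 3)*(y)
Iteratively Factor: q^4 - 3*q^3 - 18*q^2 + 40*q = (q + 4)*(q^3 - 7*q^2 + 10*q) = (q - 2)*(q + 4)*(q^2 - 5*q) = (q - 5)*(q - 2)*(q + 4)*(q)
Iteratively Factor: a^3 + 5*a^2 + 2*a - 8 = (a - 1)*(a^2 + 6*a + 8) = (a - 1)*(a + 4)*(a + 2)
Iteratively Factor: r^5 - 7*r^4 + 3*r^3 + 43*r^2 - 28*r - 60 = (r + 1)*(r^4 - 8*r^3 + 11*r^2 + 32*r - 60) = (r - 5)*(r + 1)*(r^3 - 3*r^2 - 4*r + 12) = (r - 5)*(r - 3)*(r + 1)*(r^2 - 4) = (r - 5)*(r - 3)*(r + 1)*(r + 2)*(r - 2)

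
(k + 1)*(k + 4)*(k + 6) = k^3 + 11*k^2 + 34*k + 24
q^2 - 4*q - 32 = (q - 8)*(q + 4)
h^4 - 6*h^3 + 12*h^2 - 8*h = h*(h - 2)^3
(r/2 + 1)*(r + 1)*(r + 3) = r^3/2 + 3*r^2 + 11*r/2 + 3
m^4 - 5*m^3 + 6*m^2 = m^2*(m - 3)*(m - 2)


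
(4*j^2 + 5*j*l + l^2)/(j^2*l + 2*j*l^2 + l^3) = (4*j + l)/(l*(j + l))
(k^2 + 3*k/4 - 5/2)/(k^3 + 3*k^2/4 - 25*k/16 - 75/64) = 16*(k + 2)/(16*k^2 + 32*k + 15)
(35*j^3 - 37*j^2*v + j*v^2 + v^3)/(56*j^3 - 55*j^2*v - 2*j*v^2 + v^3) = (-5*j + v)/(-8*j + v)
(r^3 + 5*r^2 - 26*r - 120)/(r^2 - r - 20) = r + 6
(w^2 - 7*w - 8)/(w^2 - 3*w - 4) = (w - 8)/(w - 4)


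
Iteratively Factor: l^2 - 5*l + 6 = (l - 3)*(l - 2)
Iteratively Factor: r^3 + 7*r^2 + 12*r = (r)*(r^2 + 7*r + 12) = r*(r + 3)*(r + 4)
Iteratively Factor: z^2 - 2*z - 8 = (z - 4)*(z + 2)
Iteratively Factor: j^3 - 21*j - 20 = (j + 4)*(j^2 - 4*j - 5) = (j - 5)*(j + 4)*(j + 1)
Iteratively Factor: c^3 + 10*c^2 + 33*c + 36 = (c + 4)*(c^2 + 6*c + 9) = (c + 3)*(c + 4)*(c + 3)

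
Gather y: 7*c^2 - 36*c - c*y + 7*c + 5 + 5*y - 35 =7*c^2 - 29*c + y*(5 - c) - 30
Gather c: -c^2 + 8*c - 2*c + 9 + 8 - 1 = -c^2 + 6*c + 16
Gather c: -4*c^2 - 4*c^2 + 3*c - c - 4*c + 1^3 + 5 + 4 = -8*c^2 - 2*c + 10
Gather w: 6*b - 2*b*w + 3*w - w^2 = 6*b - w^2 + w*(3 - 2*b)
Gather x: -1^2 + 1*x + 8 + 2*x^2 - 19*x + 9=2*x^2 - 18*x + 16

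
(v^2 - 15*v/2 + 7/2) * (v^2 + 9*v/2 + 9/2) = v^4 - 3*v^3 - 103*v^2/4 - 18*v + 63/4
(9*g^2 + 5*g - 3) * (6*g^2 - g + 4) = 54*g^4 + 21*g^3 + 13*g^2 + 23*g - 12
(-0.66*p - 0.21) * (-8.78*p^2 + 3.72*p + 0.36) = 5.7948*p^3 - 0.6114*p^2 - 1.0188*p - 0.0756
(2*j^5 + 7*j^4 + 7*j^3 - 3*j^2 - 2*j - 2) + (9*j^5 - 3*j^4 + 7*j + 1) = 11*j^5 + 4*j^4 + 7*j^3 - 3*j^2 + 5*j - 1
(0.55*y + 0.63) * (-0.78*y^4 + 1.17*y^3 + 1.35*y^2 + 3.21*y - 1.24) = -0.429*y^5 + 0.1521*y^4 + 1.4796*y^3 + 2.616*y^2 + 1.3403*y - 0.7812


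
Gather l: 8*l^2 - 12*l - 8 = 8*l^2 - 12*l - 8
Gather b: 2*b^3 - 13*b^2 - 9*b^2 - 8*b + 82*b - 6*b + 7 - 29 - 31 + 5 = 2*b^3 - 22*b^2 + 68*b - 48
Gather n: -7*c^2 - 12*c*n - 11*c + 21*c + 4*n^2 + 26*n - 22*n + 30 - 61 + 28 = -7*c^2 + 10*c + 4*n^2 + n*(4 - 12*c) - 3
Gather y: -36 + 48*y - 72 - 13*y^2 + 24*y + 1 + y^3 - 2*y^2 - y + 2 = y^3 - 15*y^2 + 71*y - 105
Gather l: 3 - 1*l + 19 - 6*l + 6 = 28 - 7*l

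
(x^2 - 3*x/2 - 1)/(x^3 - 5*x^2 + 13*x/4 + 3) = 2*(x - 2)/(2*x^2 - 11*x + 12)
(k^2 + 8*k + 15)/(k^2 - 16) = (k^2 + 8*k + 15)/(k^2 - 16)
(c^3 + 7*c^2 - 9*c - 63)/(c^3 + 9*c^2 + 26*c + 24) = (c^2 + 4*c - 21)/(c^2 + 6*c + 8)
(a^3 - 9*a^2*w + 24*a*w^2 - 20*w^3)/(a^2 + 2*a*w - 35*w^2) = (a^2 - 4*a*w + 4*w^2)/(a + 7*w)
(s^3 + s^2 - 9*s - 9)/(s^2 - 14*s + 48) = (s^3 + s^2 - 9*s - 9)/(s^2 - 14*s + 48)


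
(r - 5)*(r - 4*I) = r^2 - 5*r - 4*I*r + 20*I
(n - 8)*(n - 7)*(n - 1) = n^3 - 16*n^2 + 71*n - 56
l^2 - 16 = (l - 4)*(l + 4)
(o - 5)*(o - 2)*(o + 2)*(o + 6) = o^4 + o^3 - 34*o^2 - 4*o + 120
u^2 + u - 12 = (u - 3)*(u + 4)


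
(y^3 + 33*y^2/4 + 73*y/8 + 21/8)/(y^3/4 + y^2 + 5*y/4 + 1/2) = (8*y^3 + 66*y^2 + 73*y + 21)/(2*(y^3 + 4*y^2 + 5*y + 2))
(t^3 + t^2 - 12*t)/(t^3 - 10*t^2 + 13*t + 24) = t*(t + 4)/(t^2 - 7*t - 8)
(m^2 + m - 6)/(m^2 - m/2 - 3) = 2*(m + 3)/(2*m + 3)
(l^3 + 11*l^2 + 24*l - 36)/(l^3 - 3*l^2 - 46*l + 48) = (l + 6)/(l - 8)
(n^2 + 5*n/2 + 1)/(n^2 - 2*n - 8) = (n + 1/2)/(n - 4)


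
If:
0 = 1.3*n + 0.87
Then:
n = -0.67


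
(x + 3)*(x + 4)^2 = x^3 + 11*x^2 + 40*x + 48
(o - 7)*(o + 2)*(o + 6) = o^3 + o^2 - 44*o - 84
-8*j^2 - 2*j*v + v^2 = (-4*j + v)*(2*j + v)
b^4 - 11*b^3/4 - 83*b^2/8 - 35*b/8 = b*(b - 5)*(b + 1/2)*(b + 7/4)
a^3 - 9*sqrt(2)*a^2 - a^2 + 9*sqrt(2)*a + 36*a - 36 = (a - 1)*(a - 6*sqrt(2))*(a - 3*sqrt(2))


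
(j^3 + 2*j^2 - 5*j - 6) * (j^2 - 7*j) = j^5 - 5*j^4 - 19*j^3 + 29*j^2 + 42*j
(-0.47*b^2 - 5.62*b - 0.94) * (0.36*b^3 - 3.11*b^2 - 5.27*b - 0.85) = -0.1692*b^5 - 0.5615*b^4 + 19.6167*b^3 + 32.9403*b^2 + 9.7308*b + 0.799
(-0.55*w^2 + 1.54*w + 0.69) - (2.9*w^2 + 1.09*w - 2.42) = -3.45*w^2 + 0.45*w + 3.11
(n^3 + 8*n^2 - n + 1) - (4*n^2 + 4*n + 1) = n^3 + 4*n^2 - 5*n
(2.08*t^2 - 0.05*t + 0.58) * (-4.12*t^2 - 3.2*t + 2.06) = -8.5696*t^4 - 6.45*t^3 + 2.0552*t^2 - 1.959*t + 1.1948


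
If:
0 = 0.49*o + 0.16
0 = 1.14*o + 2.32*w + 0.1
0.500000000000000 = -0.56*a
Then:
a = -0.89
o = -0.33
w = 0.12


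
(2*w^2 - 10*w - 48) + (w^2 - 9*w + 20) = 3*w^2 - 19*w - 28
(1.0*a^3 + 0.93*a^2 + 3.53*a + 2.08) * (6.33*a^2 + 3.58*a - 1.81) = 6.33*a^5 + 9.4669*a^4 + 23.8643*a^3 + 24.1205*a^2 + 1.0571*a - 3.7648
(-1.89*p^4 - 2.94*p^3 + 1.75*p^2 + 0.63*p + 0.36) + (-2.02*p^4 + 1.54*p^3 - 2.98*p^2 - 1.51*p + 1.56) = -3.91*p^4 - 1.4*p^3 - 1.23*p^2 - 0.88*p + 1.92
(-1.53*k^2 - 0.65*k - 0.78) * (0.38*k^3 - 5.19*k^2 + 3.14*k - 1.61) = -0.5814*k^5 + 7.6937*k^4 - 1.7271*k^3 + 4.4705*k^2 - 1.4027*k + 1.2558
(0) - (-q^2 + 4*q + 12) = q^2 - 4*q - 12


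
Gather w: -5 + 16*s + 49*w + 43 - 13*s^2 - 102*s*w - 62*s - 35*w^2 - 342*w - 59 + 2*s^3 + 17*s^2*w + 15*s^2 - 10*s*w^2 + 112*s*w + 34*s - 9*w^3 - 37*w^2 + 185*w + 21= 2*s^3 + 2*s^2 - 12*s - 9*w^3 + w^2*(-10*s - 72) + w*(17*s^2 + 10*s - 108)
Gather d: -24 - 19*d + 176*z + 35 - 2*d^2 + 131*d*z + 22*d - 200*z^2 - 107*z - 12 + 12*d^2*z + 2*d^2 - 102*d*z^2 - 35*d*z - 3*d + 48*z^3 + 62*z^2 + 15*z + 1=12*d^2*z + d*(-102*z^2 + 96*z) + 48*z^3 - 138*z^2 + 84*z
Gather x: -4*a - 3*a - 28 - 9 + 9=-7*a - 28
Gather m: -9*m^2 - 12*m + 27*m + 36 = -9*m^2 + 15*m + 36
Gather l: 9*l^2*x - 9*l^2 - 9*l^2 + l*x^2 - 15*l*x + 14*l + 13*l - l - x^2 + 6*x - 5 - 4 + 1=l^2*(9*x - 18) + l*(x^2 - 15*x + 26) - x^2 + 6*x - 8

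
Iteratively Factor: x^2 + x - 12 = (x - 3)*(x + 4)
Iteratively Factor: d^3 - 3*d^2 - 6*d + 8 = (d - 4)*(d^2 + d - 2) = (d - 4)*(d - 1)*(d + 2)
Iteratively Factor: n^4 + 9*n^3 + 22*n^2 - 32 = (n + 4)*(n^3 + 5*n^2 + 2*n - 8) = (n + 4)^2*(n^2 + n - 2) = (n + 2)*(n + 4)^2*(n - 1)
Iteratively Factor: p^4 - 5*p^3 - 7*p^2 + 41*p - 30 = (p - 2)*(p^3 - 3*p^2 - 13*p + 15) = (p - 5)*(p - 2)*(p^2 + 2*p - 3) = (p - 5)*(p - 2)*(p - 1)*(p + 3)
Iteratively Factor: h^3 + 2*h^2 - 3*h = (h + 3)*(h^2 - h) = (h - 1)*(h + 3)*(h)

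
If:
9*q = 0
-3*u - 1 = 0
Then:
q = 0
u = -1/3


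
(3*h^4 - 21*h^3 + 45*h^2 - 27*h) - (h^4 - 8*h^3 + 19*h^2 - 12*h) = 2*h^4 - 13*h^3 + 26*h^2 - 15*h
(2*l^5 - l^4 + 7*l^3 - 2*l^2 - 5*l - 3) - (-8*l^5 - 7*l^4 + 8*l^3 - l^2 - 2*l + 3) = 10*l^5 + 6*l^4 - l^3 - l^2 - 3*l - 6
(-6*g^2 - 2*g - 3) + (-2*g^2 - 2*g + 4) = -8*g^2 - 4*g + 1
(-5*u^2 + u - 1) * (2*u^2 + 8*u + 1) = -10*u^4 - 38*u^3 + u^2 - 7*u - 1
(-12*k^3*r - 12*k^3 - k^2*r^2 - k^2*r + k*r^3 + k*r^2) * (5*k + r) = -60*k^4*r - 60*k^4 - 17*k^3*r^2 - 17*k^3*r + 4*k^2*r^3 + 4*k^2*r^2 + k*r^4 + k*r^3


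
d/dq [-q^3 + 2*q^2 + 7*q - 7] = -3*q^2 + 4*q + 7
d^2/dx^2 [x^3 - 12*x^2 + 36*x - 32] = 6*x - 24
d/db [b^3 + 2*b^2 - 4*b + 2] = 3*b^2 + 4*b - 4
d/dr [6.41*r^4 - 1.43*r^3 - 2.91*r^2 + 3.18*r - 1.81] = 25.64*r^3 - 4.29*r^2 - 5.82*r + 3.18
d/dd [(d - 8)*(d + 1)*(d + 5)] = 3*d^2 - 4*d - 43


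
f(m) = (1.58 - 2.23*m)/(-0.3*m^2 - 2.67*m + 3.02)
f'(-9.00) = -8.63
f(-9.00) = 7.87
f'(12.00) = -0.02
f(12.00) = 0.35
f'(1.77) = -0.42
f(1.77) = 0.89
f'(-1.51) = -0.13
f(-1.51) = 0.78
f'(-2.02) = -0.14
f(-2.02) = 0.85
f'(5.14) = -0.04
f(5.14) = 0.53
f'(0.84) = -6.85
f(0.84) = -0.52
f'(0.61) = -1.34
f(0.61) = 0.17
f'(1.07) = -69.70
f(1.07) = 4.47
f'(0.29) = -0.47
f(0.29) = 0.42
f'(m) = (1.58 - 2.23*m)*(0.6*m + 2.67)/(-0.3*m^2 - 2.67*m + 3.02)^2 - 2.23/(-0.3*m^2 - 2.67*m + 3.02)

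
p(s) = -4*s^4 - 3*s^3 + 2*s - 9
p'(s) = -16*s^3 - 9*s^2 + 2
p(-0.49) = -9.86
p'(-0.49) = 1.72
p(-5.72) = -3740.97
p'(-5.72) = 2701.92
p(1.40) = -29.80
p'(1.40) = -59.54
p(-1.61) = -26.58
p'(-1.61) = 45.44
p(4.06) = -1288.49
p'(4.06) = -1217.13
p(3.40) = -654.65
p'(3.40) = -730.90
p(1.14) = -17.92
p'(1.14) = -33.40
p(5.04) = -2963.96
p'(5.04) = -2275.00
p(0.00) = -9.00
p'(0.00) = 2.00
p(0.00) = -9.00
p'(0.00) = 2.00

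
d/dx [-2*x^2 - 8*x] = -4*x - 8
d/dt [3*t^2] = 6*t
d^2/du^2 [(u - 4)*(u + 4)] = 2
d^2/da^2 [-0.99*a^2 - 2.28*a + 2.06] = -1.98000000000000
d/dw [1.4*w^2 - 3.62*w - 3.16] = 2.8*w - 3.62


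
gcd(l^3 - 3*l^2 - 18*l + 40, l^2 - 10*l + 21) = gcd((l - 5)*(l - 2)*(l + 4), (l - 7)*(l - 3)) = 1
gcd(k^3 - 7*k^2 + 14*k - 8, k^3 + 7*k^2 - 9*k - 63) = 1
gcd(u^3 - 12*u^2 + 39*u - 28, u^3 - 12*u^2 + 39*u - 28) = u^3 - 12*u^2 + 39*u - 28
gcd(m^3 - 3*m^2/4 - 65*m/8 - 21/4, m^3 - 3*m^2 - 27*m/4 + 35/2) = m - 7/2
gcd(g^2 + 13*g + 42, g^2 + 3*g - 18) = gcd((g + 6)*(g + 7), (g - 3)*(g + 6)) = g + 6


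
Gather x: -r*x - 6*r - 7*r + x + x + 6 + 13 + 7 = -13*r + x*(2 - r) + 26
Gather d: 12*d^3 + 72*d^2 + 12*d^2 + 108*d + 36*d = 12*d^3 + 84*d^2 + 144*d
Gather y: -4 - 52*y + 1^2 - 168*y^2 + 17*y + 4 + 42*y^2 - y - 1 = -126*y^2 - 36*y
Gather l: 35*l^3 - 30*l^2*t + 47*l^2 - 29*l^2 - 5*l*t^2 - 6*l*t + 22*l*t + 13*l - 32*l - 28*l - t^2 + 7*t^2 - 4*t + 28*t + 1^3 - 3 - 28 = 35*l^3 + l^2*(18 - 30*t) + l*(-5*t^2 + 16*t - 47) + 6*t^2 + 24*t - 30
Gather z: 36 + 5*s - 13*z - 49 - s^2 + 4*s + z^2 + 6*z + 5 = -s^2 + 9*s + z^2 - 7*z - 8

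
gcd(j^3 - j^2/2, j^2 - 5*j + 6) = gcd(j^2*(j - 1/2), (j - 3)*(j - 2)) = 1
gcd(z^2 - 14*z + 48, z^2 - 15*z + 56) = z - 8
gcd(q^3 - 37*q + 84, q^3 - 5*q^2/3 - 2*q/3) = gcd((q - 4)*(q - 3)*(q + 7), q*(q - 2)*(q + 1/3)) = 1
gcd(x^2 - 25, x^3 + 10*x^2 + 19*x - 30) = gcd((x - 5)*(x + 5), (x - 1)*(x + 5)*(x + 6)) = x + 5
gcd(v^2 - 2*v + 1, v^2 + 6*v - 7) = v - 1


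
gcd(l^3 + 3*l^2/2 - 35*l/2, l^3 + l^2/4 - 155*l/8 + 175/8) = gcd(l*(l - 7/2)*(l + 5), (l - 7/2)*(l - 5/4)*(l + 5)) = l^2 + 3*l/2 - 35/2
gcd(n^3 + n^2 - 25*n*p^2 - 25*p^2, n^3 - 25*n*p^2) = -n^2 + 25*p^2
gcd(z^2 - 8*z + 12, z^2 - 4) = z - 2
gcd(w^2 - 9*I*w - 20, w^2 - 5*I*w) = w - 5*I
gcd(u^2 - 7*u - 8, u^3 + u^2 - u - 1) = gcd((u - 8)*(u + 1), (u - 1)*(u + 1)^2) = u + 1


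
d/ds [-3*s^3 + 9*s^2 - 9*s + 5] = -9*s^2 + 18*s - 9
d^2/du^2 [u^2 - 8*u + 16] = 2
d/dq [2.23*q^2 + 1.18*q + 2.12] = 4.46*q + 1.18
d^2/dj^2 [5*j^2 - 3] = 10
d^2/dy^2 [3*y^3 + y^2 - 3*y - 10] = 18*y + 2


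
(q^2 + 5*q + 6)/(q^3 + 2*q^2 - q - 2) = (q + 3)/(q^2 - 1)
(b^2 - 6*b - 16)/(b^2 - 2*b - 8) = (b - 8)/(b - 4)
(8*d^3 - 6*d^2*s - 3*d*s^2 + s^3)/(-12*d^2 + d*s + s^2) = (8*d^3 - 6*d^2*s - 3*d*s^2 + s^3)/(-12*d^2 + d*s + s^2)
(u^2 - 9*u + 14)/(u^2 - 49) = (u - 2)/(u + 7)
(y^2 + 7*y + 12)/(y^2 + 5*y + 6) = (y + 4)/(y + 2)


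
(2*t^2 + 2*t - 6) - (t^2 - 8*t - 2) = t^2 + 10*t - 4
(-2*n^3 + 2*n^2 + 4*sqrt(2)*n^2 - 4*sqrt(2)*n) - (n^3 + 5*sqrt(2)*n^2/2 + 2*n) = -3*n^3 + 2*n^2 + 3*sqrt(2)*n^2/2 - 4*sqrt(2)*n - 2*n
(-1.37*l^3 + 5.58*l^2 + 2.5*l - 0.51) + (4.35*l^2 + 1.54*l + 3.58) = -1.37*l^3 + 9.93*l^2 + 4.04*l + 3.07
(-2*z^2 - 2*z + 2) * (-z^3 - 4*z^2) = 2*z^5 + 10*z^4 + 6*z^3 - 8*z^2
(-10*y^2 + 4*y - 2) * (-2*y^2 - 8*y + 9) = 20*y^4 + 72*y^3 - 118*y^2 + 52*y - 18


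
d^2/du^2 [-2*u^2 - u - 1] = -4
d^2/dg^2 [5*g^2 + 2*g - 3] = 10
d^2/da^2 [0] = 0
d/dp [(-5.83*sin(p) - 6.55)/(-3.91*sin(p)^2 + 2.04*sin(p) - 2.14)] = (-22.7953*sin(p)^2 - 51.221*sin(p) + 25.8382)*cos(p)/(15.2881*sin(p)^4 - 15.9528*sin(p)^3 + 20.8964*sin(p)^2 - 8.7312*sin(p) + 4.5796)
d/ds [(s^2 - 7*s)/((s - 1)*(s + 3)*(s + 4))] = (-s^4 + 14*s^3 + 47*s^2 - 24*s + 84)/(s^6 + 12*s^5 + 46*s^4 + 36*s^3 - 119*s^2 - 120*s + 144)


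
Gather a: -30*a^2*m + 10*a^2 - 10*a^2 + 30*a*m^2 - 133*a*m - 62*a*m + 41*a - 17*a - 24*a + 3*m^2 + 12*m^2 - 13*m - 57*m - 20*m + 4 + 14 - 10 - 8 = -30*a^2*m + a*(30*m^2 - 195*m) + 15*m^2 - 90*m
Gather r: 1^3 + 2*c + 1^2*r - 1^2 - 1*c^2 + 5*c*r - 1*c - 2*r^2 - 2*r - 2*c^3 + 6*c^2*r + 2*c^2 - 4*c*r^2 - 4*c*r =-2*c^3 + c^2 + c + r^2*(-4*c - 2) + r*(6*c^2 + c - 1)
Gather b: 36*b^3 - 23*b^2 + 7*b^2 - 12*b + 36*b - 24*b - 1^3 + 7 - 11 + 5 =36*b^3 - 16*b^2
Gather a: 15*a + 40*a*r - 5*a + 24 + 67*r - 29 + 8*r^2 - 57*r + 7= a*(40*r + 10) + 8*r^2 + 10*r + 2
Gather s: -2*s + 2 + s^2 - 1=s^2 - 2*s + 1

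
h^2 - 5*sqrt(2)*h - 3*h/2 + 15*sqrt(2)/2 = (h - 3/2)*(h - 5*sqrt(2))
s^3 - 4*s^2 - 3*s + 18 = (s - 3)^2*(s + 2)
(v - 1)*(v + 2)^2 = v^3 + 3*v^2 - 4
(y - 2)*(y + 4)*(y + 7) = y^3 + 9*y^2 + 6*y - 56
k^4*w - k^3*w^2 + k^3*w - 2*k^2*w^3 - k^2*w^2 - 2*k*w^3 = k*(k - 2*w)*(k + w)*(k*w + w)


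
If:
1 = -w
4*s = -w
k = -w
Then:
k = 1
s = 1/4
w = -1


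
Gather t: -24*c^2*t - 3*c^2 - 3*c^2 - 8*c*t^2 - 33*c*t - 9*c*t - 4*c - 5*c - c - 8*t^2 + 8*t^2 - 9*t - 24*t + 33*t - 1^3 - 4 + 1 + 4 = -6*c^2 - 8*c*t^2 - 10*c + t*(-24*c^2 - 42*c)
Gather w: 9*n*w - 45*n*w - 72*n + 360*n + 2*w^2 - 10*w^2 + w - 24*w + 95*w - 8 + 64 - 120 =288*n - 8*w^2 + w*(72 - 36*n) - 64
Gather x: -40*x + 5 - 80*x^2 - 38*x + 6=-80*x^2 - 78*x + 11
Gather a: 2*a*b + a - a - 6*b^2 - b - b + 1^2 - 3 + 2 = 2*a*b - 6*b^2 - 2*b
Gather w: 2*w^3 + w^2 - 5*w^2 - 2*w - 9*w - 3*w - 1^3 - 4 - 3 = 2*w^3 - 4*w^2 - 14*w - 8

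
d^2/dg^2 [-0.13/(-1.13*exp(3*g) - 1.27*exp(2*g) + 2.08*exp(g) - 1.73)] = ((-1.3221*exp(2*g) - 0.6604*exp(g) + 0.2704)*(1.13*exp(3*g) + 1.27*exp(2*g) - 2.08*exp(g) + 1.73) + 0.13*(3.39*exp(2*g) + 2.54*exp(g) - 2.08)*(6.78*exp(2*g) + 5.08*exp(g) - 4.16)*exp(g))*exp(g)/(1.13*exp(3*g) + 1.27*exp(2*g) - 2.08*exp(g) + 1.73)^3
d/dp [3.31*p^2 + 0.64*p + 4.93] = 6.62*p + 0.64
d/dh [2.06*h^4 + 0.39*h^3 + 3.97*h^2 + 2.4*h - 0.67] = 8.24*h^3 + 1.17*h^2 + 7.94*h + 2.4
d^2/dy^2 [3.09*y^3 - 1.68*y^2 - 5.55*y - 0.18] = 18.54*y - 3.36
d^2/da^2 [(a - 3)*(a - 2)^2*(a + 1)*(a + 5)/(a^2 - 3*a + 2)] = 2*(3*a^4 - 7*a^3 + 3*a^2 + 3*a + 22)/(a^3 - 3*a^2 + 3*a - 1)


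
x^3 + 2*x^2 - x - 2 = (x - 1)*(x + 1)*(x + 2)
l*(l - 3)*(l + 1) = l^3 - 2*l^2 - 3*l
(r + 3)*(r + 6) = r^2 + 9*r + 18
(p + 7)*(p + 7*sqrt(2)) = p^2 + 7*p + 7*sqrt(2)*p + 49*sqrt(2)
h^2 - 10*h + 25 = (h - 5)^2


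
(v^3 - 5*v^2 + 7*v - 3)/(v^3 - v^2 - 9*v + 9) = (v - 1)/(v + 3)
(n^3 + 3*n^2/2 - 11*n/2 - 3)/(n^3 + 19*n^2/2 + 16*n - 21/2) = (2*n^2 - 3*n - 2)/(2*n^2 + 13*n - 7)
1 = 1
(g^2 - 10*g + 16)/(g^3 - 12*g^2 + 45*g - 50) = (g - 8)/(g^2 - 10*g + 25)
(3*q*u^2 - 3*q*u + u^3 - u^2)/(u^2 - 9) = u*(3*q*u - 3*q + u^2 - u)/(u^2 - 9)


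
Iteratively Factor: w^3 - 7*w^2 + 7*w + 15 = (w - 3)*(w^2 - 4*w - 5) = (w - 5)*(w - 3)*(w + 1)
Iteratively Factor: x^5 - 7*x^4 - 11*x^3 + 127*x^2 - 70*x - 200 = (x + 1)*(x^4 - 8*x^3 - 3*x^2 + 130*x - 200) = (x + 1)*(x + 4)*(x^3 - 12*x^2 + 45*x - 50) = (x - 2)*(x + 1)*(x + 4)*(x^2 - 10*x + 25) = (x - 5)*(x - 2)*(x + 1)*(x + 4)*(x - 5)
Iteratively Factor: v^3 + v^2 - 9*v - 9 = (v - 3)*(v^2 + 4*v + 3) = (v - 3)*(v + 1)*(v + 3)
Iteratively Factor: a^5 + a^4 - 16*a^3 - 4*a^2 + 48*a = (a - 3)*(a^4 + 4*a^3 - 4*a^2 - 16*a) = (a - 3)*(a - 2)*(a^3 + 6*a^2 + 8*a) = (a - 3)*(a - 2)*(a + 2)*(a^2 + 4*a) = a*(a - 3)*(a - 2)*(a + 2)*(a + 4)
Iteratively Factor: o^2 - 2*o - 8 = (o + 2)*(o - 4)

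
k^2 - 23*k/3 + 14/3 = (k - 7)*(k - 2/3)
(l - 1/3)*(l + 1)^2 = l^3 + 5*l^2/3 + l/3 - 1/3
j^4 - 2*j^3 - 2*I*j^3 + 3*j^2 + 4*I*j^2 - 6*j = j*(j - 2)*(j - 3*I)*(j + I)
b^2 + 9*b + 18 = (b + 3)*(b + 6)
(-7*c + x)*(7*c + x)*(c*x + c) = -49*c^3*x - 49*c^3 + c*x^3 + c*x^2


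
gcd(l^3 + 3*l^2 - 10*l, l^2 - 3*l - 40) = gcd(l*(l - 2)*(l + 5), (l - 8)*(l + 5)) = l + 5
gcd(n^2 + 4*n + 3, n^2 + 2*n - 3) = n + 3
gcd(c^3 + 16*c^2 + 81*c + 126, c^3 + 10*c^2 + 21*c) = c^2 + 10*c + 21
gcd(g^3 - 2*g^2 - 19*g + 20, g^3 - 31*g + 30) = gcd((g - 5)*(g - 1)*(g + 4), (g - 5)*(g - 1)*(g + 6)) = g^2 - 6*g + 5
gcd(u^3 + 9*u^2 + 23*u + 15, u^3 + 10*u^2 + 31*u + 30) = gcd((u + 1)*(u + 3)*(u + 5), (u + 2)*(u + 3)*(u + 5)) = u^2 + 8*u + 15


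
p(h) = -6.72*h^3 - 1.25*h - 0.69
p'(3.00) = -182.69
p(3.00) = -185.88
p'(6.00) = -727.01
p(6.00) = -1459.71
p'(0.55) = -7.35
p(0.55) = -2.50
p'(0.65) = -9.77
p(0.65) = -3.35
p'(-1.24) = -32.25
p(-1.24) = 13.67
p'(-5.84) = -688.82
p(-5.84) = 1345.08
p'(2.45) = -122.26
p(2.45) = -102.58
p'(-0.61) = -8.75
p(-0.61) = 1.60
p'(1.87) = -71.75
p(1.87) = -46.97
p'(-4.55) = -418.61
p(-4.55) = 638.00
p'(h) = -20.16*h^2 - 1.25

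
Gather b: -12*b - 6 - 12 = -12*b - 18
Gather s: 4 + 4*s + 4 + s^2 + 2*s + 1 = s^2 + 6*s + 9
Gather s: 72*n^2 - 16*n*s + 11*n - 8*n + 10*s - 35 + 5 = 72*n^2 + 3*n + s*(10 - 16*n) - 30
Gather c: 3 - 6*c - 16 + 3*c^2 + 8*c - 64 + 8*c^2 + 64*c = 11*c^2 + 66*c - 77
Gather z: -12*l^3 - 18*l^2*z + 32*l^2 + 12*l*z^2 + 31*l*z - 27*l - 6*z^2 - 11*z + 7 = -12*l^3 + 32*l^2 - 27*l + z^2*(12*l - 6) + z*(-18*l^2 + 31*l - 11) + 7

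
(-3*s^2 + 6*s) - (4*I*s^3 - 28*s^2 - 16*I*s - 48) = -4*I*s^3 + 25*s^2 + 6*s + 16*I*s + 48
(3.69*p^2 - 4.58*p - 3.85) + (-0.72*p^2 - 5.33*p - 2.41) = 2.97*p^2 - 9.91*p - 6.26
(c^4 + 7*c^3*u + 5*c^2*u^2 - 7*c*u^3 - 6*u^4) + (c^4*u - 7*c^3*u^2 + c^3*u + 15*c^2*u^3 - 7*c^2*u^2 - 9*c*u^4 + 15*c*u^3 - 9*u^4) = c^4*u + c^4 - 7*c^3*u^2 + 8*c^3*u + 15*c^2*u^3 - 2*c^2*u^2 - 9*c*u^4 + 8*c*u^3 - 15*u^4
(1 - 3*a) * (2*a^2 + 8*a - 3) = -6*a^3 - 22*a^2 + 17*a - 3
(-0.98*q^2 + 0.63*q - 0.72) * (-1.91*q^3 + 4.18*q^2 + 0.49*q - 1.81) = 1.8718*q^5 - 5.2997*q^4 + 3.5284*q^3 - 0.9271*q^2 - 1.4931*q + 1.3032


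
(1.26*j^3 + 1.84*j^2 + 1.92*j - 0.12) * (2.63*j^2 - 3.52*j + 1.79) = 3.3138*j^5 + 0.404*j^4 + 0.8282*j^3 - 3.7804*j^2 + 3.8592*j - 0.2148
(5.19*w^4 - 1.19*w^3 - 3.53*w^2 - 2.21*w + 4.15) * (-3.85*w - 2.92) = -19.9815*w^5 - 10.5733*w^4 + 17.0653*w^3 + 18.8161*w^2 - 9.5243*w - 12.118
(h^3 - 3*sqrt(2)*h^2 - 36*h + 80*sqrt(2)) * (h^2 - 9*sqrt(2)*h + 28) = h^5 - 12*sqrt(2)*h^4 + 46*h^3 + 320*sqrt(2)*h^2 - 2448*h + 2240*sqrt(2)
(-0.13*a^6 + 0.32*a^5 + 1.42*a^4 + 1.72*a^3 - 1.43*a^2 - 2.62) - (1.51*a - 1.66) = -0.13*a^6 + 0.32*a^5 + 1.42*a^4 + 1.72*a^3 - 1.43*a^2 - 1.51*a - 0.96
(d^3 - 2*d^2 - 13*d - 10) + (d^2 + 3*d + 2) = d^3 - d^2 - 10*d - 8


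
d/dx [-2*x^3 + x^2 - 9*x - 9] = -6*x^2 + 2*x - 9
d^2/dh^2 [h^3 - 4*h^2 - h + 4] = 6*h - 8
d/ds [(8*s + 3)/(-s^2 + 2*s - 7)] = 2*(4*s^2 + 3*s - 31)/(s^4 - 4*s^3 + 18*s^2 - 28*s + 49)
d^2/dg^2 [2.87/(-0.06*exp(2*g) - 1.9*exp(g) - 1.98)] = (-2.87*(0.12*exp(g) + 1.9)*(0.24*exp(g) + 3.8)*exp(g) + (0.6888*exp(g) + 5.453)*(0.06*exp(2*g) + 1.9*exp(g) + 1.98))*exp(g)/(0.06*exp(2*g) + 1.9*exp(g) + 1.98)^3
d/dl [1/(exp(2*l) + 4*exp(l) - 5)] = 2*(-exp(l) - 2)*exp(l)/(exp(2*l) + 4*exp(l) - 5)^2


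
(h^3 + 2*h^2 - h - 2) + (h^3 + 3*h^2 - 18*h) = 2*h^3 + 5*h^2 - 19*h - 2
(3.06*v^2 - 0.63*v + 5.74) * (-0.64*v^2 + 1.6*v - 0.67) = -1.9584*v^4 + 5.2992*v^3 - 6.7318*v^2 + 9.6061*v - 3.8458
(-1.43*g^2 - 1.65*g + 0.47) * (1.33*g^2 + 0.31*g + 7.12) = -1.9019*g^4 - 2.6378*g^3 - 10.068*g^2 - 11.6023*g + 3.3464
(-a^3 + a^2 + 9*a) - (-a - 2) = -a^3 + a^2 + 10*a + 2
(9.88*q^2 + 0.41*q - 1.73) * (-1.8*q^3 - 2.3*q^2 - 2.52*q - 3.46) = -17.784*q^5 - 23.462*q^4 - 22.7266*q^3 - 31.239*q^2 + 2.941*q + 5.9858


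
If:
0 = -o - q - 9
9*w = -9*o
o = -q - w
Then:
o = -9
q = 0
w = 9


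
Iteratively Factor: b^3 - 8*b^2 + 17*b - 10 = (b - 5)*(b^2 - 3*b + 2) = (b - 5)*(b - 2)*(b - 1)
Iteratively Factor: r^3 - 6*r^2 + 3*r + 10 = (r - 2)*(r^2 - 4*r - 5) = (r - 2)*(r + 1)*(r - 5)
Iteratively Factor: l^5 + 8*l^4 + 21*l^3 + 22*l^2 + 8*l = (l)*(l^4 + 8*l^3 + 21*l^2 + 22*l + 8) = l*(l + 1)*(l^3 + 7*l^2 + 14*l + 8) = l*(l + 1)*(l + 2)*(l^2 + 5*l + 4) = l*(l + 1)^2*(l + 2)*(l + 4)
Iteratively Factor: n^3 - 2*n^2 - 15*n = (n - 5)*(n^2 + 3*n) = (n - 5)*(n + 3)*(n)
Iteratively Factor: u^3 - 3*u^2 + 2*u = (u)*(u^2 - 3*u + 2) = u*(u - 2)*(u - 1)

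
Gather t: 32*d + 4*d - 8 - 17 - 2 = 36*d - 27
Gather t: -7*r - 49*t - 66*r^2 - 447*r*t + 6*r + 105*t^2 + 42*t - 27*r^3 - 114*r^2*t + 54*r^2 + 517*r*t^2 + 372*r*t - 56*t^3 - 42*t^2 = -27*r^3 - 12*r^2 - r - 56*t^3 + t^2*(517*r + 63) + t*(-114*r^2 - 75*r - 7)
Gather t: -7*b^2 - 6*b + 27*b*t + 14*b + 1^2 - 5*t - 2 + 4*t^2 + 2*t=-7*b^2 + 8*b + 4*t^2 + t*(27*b - 3) - 1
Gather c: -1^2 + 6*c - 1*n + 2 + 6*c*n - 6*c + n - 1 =6*c*n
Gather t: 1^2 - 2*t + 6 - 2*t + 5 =12 - 4*t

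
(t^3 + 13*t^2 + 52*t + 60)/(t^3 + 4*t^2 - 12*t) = (t^2 + 7*t + 10)/(t*(t - 2))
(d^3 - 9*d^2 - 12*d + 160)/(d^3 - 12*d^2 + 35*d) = (d^2 - 4*d - 32)/(d*(d - 7))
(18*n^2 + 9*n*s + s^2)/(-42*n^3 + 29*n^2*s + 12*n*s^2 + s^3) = (3*n + s)/(-7*n^2 + 6*n*s + s^2)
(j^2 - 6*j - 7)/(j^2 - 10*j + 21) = (j + 1)/(j - 3)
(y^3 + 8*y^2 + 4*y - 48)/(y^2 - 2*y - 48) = (y^2 + 2*y - 8)/(y - 8)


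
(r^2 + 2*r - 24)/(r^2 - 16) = (r + 6)/(r + 4)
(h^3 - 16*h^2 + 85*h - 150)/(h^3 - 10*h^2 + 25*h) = (h - 6)/h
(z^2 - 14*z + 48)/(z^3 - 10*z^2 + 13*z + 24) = (z - 6)/(z^2 - 2*z - 3)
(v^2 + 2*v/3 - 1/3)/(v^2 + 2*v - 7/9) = 3*(v + 1)/(3*v + 7)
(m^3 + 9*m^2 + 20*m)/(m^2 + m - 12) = m*(m + 5)/(m - 3)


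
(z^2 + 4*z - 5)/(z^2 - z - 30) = (z - 1)/(z - 6)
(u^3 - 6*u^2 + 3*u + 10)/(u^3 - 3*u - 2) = (u - 5)/(u + 1)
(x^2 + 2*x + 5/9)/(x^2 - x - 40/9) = (3*x + 1)/(3*x - 8)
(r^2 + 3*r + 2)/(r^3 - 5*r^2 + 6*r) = (r^2 + 3*r + 2)/(r*(r^2 - 5*r + 6))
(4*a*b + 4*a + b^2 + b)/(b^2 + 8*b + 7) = (4*a + b)/(b + 7)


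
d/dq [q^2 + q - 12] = 2*q + 1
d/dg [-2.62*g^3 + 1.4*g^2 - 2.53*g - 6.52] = -7.86*g^2 + 2.8*g - 2.53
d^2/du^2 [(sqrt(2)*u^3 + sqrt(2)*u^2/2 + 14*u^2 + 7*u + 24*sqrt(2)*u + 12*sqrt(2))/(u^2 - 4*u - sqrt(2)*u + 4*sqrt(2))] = 4*(36*u^3 + 29*sqrt(2)*u^3 - 78*sqrt(2)*u^2 - 54*u^2 - 324*u - 66*sqrt(2)*u + 268*sqrt(2) + 684)/(u^6 - 12*u^5 - 3*sqrt(2)*u^5 + 36*sqrt(2)*u^4 + 54*u^4 - 146*sqrt(2)*u^3 - 136*u^3 + 288*u^2 + 216*sqrt(2)*u^2 - 384*u - 96*sqrt(2)*u + 128*sqrt(2))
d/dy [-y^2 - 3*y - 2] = -2*y - 3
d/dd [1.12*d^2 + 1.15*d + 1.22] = 2.24*d + 1.15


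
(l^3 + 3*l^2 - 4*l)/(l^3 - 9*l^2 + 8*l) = (l + 4)/(l - 8)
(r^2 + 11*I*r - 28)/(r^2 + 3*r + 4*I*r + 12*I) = (r + 7*I)/(r + 3)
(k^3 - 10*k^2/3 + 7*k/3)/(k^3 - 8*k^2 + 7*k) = (k - 7/3)/(k - 7)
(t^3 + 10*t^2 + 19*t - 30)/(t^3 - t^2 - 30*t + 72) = (t^2 + 4*t - 5)/(t^2 - 7*t + 12)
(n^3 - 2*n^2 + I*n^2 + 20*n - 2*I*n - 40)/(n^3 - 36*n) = (n^3 + n^2*(-2 + I) + 2*n*(10 - I) - 40)/(n*(n^2 - 36))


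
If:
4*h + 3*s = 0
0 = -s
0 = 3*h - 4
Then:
No Solution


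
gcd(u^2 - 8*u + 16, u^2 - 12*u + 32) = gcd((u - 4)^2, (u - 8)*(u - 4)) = u - 4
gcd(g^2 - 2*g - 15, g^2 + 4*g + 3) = g + 3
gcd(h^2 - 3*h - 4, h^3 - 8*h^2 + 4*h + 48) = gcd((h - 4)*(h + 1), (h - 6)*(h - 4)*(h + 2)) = h - 4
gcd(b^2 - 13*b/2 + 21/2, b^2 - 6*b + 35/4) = b - 7/2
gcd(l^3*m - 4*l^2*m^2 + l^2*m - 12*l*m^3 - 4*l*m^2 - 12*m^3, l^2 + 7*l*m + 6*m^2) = 1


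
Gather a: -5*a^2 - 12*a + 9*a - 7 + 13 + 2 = -5*a^2 - 3*a + 8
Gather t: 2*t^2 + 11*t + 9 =2*t^2 + 11*t + 9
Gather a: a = a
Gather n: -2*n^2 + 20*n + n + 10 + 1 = -2*n^2 + 21*n + 11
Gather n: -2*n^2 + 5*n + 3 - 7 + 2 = -2*n^2 + 5*n - 2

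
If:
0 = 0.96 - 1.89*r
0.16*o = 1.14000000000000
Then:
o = 7.12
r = 0.51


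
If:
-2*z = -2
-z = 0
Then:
No Solution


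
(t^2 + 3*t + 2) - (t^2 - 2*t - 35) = 5*t + 37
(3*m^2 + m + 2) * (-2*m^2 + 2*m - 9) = -6*m^4 + 4*m^3 - 29*m^2 - 5*m - 18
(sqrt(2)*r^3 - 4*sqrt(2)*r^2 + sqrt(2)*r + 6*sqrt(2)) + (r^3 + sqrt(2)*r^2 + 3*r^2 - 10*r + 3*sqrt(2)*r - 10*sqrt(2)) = r^3 + sqrt(2)*r^3 - 3*sqrt(2)*r^2 + 3*r^2 - 10*r + 4*sqrt(2)*r - 4*sqrt(2)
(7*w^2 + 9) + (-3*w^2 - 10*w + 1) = 4*w^2 - 10*w + 10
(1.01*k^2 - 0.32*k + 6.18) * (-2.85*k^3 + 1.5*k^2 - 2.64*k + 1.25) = -2.8785*k^5 + 2.427*k^4 - 20.7594*k^3 + 11.3773*k^2 - 16.7152*k + 7.725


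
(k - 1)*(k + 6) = k^2 + 5*k - 6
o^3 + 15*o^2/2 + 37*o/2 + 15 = (o + 2)*(o + 5/2)*(o + 3)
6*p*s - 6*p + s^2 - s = (6*p + s)*(s - 1)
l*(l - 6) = l^2 - 6*l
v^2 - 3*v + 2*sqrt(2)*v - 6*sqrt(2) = (v - 3)*(v + 2*sqrt(2))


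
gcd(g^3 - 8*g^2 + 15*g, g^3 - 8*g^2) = g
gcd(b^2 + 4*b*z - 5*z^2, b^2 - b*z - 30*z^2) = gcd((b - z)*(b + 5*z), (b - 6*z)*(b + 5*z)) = b + 5*z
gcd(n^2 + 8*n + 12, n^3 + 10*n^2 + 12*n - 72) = n + 6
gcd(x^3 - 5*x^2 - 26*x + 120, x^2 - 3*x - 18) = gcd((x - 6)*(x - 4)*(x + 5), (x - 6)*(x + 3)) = x - 6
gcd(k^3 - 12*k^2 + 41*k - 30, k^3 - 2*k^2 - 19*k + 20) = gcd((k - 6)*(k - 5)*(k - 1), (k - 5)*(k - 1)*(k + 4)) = k^2 - 6*k + 5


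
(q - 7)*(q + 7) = q^2 - 49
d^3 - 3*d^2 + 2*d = d*(d - 2)*(d - 1)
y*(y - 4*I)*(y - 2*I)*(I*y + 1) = I*y^4 + 7*y^3 - 14*I*y^2 - 8*y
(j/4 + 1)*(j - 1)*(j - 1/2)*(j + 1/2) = j^4/4 + 3*j^3/4 - 17*j^2/16 - 3*j/16 + 1/4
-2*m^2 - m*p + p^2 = (-2*m + p)*(m + p)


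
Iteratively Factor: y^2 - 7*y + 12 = (y - 3)*(y - 4)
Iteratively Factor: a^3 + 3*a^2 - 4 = (a + 2)*(a^2 + a - 2) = (a - 1)*(a + 2)*(a + 2)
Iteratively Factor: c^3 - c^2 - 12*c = (c)*(c^2 - c - 12) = c*(c + 3)*(c - 4)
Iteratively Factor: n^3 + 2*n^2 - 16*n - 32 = (n - 4)*(n^2 + 6*n + 8) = (n - 4)*(n + 2)*(n + 4)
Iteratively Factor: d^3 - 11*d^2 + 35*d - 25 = (d - 1)*(d^2 - 10*d + 25) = (d - 5)*(d - 1)*(d - 5)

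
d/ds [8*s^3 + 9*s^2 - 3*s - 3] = 24*s^2 + 18*s - 3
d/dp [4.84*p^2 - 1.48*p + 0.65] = 9.68*p - 1.48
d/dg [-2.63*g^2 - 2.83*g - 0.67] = -5.26*g - 2.83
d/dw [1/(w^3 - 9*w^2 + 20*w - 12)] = (-3*w^2 + 18*w - 20)/(w^3 - 9*w^2 + 20*w - 12)^2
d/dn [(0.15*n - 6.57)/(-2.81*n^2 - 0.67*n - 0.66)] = (0.4215*n^2 - 36.9234*n - 4.5009)/(7.8961*n^4 + 3.7654*n^3 + 4.1581*n^2 + 0.8844*n + 0.4356)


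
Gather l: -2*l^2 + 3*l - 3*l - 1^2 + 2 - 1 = -2*l^2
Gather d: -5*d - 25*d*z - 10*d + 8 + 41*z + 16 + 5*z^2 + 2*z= d*(-25*z - 15) + 5*z^2 + 43*z + 24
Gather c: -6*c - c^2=-c^2 - 6*c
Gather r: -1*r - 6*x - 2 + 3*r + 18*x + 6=2*r + 12*x + 4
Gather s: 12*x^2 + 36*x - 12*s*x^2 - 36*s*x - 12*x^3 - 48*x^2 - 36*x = s*(-12*x^2 - 36*x) - 12*x^3 - 36*x^2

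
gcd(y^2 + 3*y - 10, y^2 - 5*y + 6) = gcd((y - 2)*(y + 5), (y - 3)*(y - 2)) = y - 2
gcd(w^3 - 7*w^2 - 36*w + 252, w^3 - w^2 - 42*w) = w^2 - w - 42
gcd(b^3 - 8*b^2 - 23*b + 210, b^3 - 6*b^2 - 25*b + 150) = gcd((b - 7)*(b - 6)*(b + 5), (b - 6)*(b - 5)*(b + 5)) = b^2 - b - 30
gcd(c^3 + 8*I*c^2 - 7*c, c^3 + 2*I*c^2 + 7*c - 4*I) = 1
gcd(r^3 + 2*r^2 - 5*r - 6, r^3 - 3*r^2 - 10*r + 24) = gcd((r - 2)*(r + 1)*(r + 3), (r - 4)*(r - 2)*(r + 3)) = r^2 + r - 6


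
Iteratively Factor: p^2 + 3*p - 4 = (p + 4)*(p - 1)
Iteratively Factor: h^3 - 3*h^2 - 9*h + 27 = (h - 3)*(h^2 - 9) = (h - 3)^2*(h + 3)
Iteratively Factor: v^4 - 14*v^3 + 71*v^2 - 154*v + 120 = (v - 2)*(v^3 - 12*v^2 + 47*v - 60) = (v - 3)*(v - 2)*(v^2 - 9*v + 20) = (v - 5)*(v - 3)*(v - 2)*(v - 4)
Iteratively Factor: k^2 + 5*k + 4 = (k + 4)*(k + 1)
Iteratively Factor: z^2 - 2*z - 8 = (z - 4)*(z + 2)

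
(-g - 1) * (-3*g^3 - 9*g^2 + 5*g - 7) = 3*g^4 + 12*g^3 + 4*g^2 + 2*g + 7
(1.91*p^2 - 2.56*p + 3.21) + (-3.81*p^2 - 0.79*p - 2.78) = -1.9*p^2 - 3.35*p + 0.43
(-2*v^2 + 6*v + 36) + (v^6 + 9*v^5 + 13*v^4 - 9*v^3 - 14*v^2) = v^6 + 9*v^5 + 13*v^4 - 9*v^3 - 16*v^2 + 6*v + 36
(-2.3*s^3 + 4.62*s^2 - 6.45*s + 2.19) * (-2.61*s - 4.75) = 6.003*s^4 - 1.1332*s^3 - 5.1105*s^2 + 24.9216*s - 10.4025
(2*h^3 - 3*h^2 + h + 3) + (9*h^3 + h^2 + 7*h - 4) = 11*h^3 - 2*h^2 + 8*h - 1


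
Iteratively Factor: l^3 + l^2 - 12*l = (l - 3)*(l^2 + 4*l) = l*(l - 3)*(l + 4)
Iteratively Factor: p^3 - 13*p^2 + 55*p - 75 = (p - 5)*(p^2 - 8*p + 15) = (p - 5)*(p - 3)*(p - 5)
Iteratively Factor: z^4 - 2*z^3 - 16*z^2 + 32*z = (z + 4)*(z^3 - 6*z^2 + 8*z) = z*(z + 4)*(z^2 - 6*z + 8) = z*(z - 2)*(z + 4)*(z - 4)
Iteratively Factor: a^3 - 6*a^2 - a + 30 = (a - 5)*(a^2 - a - 6) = (a - 5)*(a - 3)*(a + 2)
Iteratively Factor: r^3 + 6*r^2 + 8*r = (r + 4)*(r^2 + 2*r) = r*(r + 4)*(r + 2)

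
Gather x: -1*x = -x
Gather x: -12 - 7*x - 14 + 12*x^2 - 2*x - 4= 12*x^2 - 9*x - 30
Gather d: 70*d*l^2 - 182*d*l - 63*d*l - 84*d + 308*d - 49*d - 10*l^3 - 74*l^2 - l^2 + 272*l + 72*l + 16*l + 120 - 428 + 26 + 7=d*(70*l^2 - 245*l + 175) - 10*l^3 - 75*l^2 + 360*l - 275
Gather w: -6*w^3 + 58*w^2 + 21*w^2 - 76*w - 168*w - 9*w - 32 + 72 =-6*w^3 + 79*w^2 - 253*w + 40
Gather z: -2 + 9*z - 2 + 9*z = 18*z - 4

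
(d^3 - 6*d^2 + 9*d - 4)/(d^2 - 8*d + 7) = (d^2 - 5*d + 4)/(d - 7)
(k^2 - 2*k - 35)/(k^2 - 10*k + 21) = (k + 5)/(k - 3)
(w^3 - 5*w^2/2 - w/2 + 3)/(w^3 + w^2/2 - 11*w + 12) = (w + 1)/(w + 4)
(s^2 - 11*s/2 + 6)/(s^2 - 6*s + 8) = (s - 3/2)/(s - 2)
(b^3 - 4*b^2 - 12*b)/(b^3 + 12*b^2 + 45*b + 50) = b*(b - 6)/(b^2 + 10*b + 25)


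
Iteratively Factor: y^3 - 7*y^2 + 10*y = (y - 5)*(y^2 - 2*y) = y*(y - 5)*(y - 2)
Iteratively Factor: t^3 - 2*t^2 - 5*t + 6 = (t - 3)*(t^2 + t - 2) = (t - 3)*(t - 1)*(t + 2)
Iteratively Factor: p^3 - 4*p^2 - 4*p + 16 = (p - 4)*(p^2 - 4) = (p - 4)*(p + 2)*(p - 2)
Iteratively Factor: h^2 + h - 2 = (h - 1)*(h + 2)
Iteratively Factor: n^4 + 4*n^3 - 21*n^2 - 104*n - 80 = (n + 4)*(n^3 - 21*n - 20) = (n + 4)^2*(n^2 - 4*n - 5) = (n + 1)*(n + 4)^2*(n - 5)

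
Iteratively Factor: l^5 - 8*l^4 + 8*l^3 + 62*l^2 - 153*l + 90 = (l - 2)*(l^4 - 6*l^3 - 4*l^2 + 54*l - 45) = (l - 2)*(l + 3)*(l^3 - 9*l^2 + 23*l - 15) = (l - 2)*(l - 1)*(l + 3)*(l^2 - 8*l + 15) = (l - 3)*(l - 2)*(l - 1)*(l + 3)*(l - 5)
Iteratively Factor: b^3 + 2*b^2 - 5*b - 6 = (b + 1)*(b^2 + b - 6) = (b - 2)*(b + 1)*(b + 3)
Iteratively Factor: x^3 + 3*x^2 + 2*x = (x)*(x^2 + 3*x + 2) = x*(x + 2)*(x + 1)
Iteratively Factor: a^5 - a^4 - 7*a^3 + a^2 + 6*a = (a + 2)*(a^4 - 3*a^3 - a^2 + 3*a) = (a + 1)*(a + 2)*(a^3 - 4*a^2 + 3*a) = (a - 1)*(a + 1)*(a + 2)*(a^2 - 3*a) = (a - 3)*(a - 1)*(a + 1)*(a + 2)*(a)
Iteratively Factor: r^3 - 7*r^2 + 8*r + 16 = (r - 4)*(r^2 - 3*r - 4) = (r - 4)*(r + 1)*(r - 4)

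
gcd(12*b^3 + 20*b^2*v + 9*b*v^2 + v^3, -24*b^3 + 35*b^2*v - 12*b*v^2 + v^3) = 1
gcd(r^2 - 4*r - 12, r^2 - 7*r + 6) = r - 6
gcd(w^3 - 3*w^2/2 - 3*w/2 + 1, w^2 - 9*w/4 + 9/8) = 1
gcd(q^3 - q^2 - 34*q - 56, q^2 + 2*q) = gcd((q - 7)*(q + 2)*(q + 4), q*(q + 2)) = q + 2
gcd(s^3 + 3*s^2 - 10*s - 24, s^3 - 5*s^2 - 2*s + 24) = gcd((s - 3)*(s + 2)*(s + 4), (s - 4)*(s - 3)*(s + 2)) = s^2 - s - 6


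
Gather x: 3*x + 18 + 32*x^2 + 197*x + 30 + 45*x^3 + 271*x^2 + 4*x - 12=45*x^3 + 303*x^2 + 204*x + 36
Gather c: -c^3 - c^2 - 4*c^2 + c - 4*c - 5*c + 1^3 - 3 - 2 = -c^3 - 5*c^2 - 8*c - 4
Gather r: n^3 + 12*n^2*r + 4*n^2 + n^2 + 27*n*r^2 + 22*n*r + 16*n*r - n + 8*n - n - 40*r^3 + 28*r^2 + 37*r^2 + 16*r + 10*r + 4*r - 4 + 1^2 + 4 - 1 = n^3 + 5*n^2 + 6*n - 40*r^3 + r^2*(27*n + 65) + r*(12*n^2 + 38*n + 30)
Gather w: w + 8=w + 8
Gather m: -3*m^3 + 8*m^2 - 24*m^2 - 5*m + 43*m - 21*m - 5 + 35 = -3*m^3 - 16*m^2 + 17*m + 30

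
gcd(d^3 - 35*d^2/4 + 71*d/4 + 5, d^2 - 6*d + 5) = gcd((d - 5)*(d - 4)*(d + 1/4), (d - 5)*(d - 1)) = d - 5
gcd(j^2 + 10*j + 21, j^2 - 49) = j + 7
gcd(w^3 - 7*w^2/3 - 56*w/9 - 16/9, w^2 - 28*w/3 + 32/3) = 1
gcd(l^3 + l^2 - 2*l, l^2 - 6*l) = l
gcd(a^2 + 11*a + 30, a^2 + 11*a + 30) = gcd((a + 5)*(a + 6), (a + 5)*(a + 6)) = a^2 + 11*a + 30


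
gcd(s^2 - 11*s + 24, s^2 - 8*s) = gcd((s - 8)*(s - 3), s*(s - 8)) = s - 8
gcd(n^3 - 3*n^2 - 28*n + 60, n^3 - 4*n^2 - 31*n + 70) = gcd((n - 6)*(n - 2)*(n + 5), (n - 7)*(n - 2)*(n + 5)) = n^2 + 3*n - 10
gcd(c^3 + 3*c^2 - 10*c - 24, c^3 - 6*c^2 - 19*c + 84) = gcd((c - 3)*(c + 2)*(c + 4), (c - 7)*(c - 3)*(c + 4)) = c^2 + c - 12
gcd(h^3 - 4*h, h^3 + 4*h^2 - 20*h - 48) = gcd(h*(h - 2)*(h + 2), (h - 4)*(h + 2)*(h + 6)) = h + 2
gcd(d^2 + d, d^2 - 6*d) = d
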